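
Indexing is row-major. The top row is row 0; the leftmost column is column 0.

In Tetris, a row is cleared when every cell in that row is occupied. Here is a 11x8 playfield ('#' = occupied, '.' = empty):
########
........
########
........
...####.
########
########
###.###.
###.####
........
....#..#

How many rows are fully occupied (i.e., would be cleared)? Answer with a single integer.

Answer: 4

Derivation:
Check each row:
  row 0: 0 empty cells -> FULL (clear)
  row 1: 8 empty cells -> not full
  row 2: 0 empty cells -> FULL (clear)
  row 3: 8 empty cells -> not full
  row 4: 4 empty cells -> not full
  row 5: 0 empty cells -> FULL (clear)
  row 6: 0 empty cells -> FULL (clear)
  row 7: 2 empty cells -> not full
  row 8: 1 empty cell -> not full
  row 9: 8 empty cells -> not full
  row 10: 6 empty cells -> not full
Total rows cleared: 4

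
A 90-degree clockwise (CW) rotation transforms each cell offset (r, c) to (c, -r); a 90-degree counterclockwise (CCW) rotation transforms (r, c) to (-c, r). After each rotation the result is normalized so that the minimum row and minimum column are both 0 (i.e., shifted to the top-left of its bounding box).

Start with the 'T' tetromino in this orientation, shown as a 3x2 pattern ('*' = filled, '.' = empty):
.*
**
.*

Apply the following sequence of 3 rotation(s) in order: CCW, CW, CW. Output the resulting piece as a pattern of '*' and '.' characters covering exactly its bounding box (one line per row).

Answer: .*.
***

Derivation:
Start:
.*
**
.*
After rotation 1 (CCW):
***
.*.
After rotation 2 (CW):
.*
**
.*
After rotation 3 (CW):
.*.
***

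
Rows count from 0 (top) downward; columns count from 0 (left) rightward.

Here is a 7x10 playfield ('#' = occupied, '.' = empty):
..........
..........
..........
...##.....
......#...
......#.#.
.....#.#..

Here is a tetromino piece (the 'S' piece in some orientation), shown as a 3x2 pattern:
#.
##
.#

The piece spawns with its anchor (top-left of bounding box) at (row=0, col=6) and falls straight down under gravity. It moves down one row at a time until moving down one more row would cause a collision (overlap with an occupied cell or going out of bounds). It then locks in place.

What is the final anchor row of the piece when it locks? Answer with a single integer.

Spawn at (row=0, col=6). Try each row:
  row 0: fits
  row 1: fits
  row 2: fits
  row 3: blocked -> lock at row 2

Answer: 2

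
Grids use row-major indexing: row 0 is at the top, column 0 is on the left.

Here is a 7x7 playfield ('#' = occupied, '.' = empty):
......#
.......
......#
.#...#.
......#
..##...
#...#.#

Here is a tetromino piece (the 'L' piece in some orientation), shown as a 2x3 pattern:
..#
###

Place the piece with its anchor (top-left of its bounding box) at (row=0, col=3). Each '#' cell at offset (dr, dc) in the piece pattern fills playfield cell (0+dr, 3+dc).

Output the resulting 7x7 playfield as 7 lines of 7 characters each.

Fill (0+0,3+2) = (0,5)
Fill (0+1,3+0) = (1,3)
Fill (0+1,3+1) = (1,4)
Fill (0+1,3+2) = (1,5)

Answer: .....##
...###.
......#
.#...#.
......#
..##...
#...#.#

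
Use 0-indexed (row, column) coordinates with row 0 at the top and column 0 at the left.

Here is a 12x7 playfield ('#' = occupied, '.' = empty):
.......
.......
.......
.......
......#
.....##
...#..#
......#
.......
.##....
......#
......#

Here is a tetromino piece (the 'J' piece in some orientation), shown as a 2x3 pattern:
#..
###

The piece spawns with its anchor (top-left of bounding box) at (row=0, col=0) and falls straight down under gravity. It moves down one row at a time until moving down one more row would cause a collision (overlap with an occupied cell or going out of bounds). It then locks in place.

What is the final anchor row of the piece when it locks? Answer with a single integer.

Answer: 7

Derivation:
Spawn at (row=0, col=0). Try each row:
  row 0: fits
  row 1: fits
  row 2: fits
  row 3: fits
  row 4: fits
  row 5: fits
  row 6: fits
  row 7: fits
  row 8: blocked -> lock at row 7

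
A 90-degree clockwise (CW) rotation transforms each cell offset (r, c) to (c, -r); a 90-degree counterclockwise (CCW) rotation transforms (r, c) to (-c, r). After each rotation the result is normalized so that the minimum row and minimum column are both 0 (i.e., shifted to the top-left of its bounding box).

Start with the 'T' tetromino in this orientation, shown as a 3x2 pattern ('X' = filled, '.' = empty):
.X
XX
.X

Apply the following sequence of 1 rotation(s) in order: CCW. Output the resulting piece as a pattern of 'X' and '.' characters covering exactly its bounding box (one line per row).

Answer: XXX
.X.

Derivation:
Start:
.X
XX
.X
After rotation 1 (CCW):
XXX
.X.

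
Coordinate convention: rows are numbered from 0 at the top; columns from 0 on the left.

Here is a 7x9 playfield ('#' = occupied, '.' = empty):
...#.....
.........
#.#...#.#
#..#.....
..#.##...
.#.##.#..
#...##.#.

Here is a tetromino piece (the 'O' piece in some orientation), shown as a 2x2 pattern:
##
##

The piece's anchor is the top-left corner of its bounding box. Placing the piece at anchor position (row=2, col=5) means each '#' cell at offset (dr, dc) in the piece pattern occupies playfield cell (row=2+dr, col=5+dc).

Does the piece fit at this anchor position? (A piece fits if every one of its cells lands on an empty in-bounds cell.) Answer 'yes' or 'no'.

Answer: no

Derivation:
Check each piece cell at anchor (2, 5):
  offset (0,0) -> (2,5): empty -> OK
  offset (0,1) -> (2,6): occupied ('#') -> FAIL
  offset (1,0) -> (3,5): empty -> OK
  offset (1,1) -> (3,6): empty -> OK
All cells valid: no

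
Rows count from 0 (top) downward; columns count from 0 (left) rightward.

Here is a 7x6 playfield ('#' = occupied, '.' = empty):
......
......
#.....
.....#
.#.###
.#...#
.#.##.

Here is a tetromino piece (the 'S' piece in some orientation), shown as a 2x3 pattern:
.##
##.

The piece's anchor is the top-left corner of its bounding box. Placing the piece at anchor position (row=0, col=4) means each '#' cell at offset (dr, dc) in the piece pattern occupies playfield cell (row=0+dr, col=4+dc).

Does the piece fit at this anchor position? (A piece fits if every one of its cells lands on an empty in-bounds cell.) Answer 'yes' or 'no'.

Answer: no

Derivation:
Check each piece cell at anchor (0, 4):
  offset (0,1) -> (0,5): empty -> OK
  offset (0,2) -> (0,6): out of bounds -> FAIL
  offset (1,0) -> (1,4): empty -> OK
  offset (1,1) -> (1,5): empty -> OK
All cells valid: no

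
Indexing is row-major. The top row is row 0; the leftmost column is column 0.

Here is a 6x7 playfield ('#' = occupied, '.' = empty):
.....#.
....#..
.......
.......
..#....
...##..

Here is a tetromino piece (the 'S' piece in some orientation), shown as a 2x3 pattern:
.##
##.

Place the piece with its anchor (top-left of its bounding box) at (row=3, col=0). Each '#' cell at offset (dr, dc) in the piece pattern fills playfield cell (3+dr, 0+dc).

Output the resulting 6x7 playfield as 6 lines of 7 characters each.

Answer: .....#.
....#..
.......
.##....
###....
...##..

Derivation:
Fill (3+0,0+1) = (3,1)
Fill (3+0,0+2) = (3,2)
Fill (3+1,0+0) = (4,0)
Fill (3+1,0+1) = (4,1)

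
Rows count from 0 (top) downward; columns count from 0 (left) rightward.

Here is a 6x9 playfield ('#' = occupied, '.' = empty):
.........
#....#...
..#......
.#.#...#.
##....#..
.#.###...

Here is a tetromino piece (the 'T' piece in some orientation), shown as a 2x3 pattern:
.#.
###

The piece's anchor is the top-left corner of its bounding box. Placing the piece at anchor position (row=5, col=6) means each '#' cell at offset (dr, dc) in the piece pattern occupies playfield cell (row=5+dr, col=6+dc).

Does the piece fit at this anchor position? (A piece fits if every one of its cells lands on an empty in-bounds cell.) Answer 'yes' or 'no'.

Answer: no

Derivation:
Check each piece cell at anchor (5, 6):
  offset (0,1) -> (5,7): empty -> OK
  offset (1,0) -> (6,6): out of bounds -> FAIL
  offset (1,1) -> (6,7): out of bounds -> FAIL
  offset (1,2) -> (6,8): out of bounds -> FAIL
All cells valid: no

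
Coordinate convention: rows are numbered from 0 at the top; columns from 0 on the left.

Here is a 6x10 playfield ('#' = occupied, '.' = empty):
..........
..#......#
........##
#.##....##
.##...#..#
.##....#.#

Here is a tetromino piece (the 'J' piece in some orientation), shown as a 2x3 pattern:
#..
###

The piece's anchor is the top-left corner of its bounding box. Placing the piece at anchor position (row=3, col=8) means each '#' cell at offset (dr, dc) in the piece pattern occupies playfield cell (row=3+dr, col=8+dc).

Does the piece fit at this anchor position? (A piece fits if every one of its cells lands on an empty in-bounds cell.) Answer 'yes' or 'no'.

Answer: no

Derivation:
Check each piece cell at anchor (3, 8):
  offset (0,0) -> (3,8): occupied ('#') -> FAIL
  offset (1,0) -> (4,8): empty -> OK
  offset (1,1) -> (4,9): occupied ('#') -> FAIL
  offset (1,2) -> (4,10): out of bounds -> FAIL
All cells valid: no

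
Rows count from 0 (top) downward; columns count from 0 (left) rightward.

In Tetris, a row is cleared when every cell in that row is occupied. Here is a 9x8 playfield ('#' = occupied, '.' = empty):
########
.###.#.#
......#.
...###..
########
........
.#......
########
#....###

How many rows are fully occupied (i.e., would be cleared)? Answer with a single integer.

Check each row:
  row 0: 0 empty cells -> FULL (clear)
  row 1: 3 empty cells -> not full
  row 2: 7 empty cells -> not full
  row 3: 5 empty cells -> not full
  row 4: 0 empty cells -> FULL (clear)
  row 5: 8 empty cells -> not full
  row 6: 7 empty cells -> not full
  row 7: 0 empty cells -> FULL (clear)
  row 8: 4 empty cells -> not full
Total rows cleared: 3

Answer: 3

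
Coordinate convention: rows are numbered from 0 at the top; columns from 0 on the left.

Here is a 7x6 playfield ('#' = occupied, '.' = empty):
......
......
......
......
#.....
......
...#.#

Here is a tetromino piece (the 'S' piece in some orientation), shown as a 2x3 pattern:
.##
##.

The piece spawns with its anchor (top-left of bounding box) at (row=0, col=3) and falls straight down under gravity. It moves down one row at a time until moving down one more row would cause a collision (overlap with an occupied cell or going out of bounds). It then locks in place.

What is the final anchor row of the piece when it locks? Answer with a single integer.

Spawn at (row=0, col=3). Try each row:
  row 0: fits
  row 1: fits
  row 2: fits
  row 3: fits
  row 4: fits
  row 5: blocked -> lock at row 4

Answer: 4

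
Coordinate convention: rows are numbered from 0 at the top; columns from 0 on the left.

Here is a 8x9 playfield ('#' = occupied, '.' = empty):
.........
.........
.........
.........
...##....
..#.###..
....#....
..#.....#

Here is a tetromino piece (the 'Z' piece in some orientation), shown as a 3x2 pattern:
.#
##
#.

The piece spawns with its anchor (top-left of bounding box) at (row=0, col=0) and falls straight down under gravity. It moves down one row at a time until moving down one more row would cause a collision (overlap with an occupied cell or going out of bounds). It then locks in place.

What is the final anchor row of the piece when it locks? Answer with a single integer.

Answer: 5

Derivation:
Spawn at (row=0, col=0). Try each row:
  row 0: fits
  row 1: fits
  row 2: fits
  row 3: fits
  row 4: fits
  row 5: fits
  row 6: blocked -> lock at row 5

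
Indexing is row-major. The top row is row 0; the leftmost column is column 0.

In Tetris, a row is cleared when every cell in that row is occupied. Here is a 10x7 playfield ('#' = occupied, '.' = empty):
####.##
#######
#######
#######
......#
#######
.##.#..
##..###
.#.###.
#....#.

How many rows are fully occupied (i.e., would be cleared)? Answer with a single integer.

Check each row:
  row 0: 1 empty cell -> not full
  row 1: 0 empty cells -> FULL (clear)
  row 2: 0 empty cells -> FULL (clear)
  row 3: 0 empty cells -> FULL (clear)
  row 4: 6 empty cells -> not full
  row 5: 0 empty cells -> FULL (clear)
  row 6: 4 empty cells -> not full
  row 7: 2 empty cells -> not full
  row 8: 3 empty cells -> not full
  row 9: 5 empty cells -> not full
Total rows cleared: 4

Answer: 4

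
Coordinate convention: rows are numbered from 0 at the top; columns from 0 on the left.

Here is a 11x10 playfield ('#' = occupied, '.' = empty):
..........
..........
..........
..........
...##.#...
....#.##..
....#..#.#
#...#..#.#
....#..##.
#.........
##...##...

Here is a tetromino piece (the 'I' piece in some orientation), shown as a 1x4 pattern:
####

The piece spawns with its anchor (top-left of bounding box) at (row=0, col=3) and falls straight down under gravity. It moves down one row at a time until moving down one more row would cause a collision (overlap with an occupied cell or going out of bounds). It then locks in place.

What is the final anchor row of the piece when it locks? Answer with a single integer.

Answer: 3

Derivation:
Spawn at (row=0, col=3). Try each row:
  row 0: fits
  row 1: fits
  row 2: fits
  row 3: fits
  row 4: blocked -> lock at row 3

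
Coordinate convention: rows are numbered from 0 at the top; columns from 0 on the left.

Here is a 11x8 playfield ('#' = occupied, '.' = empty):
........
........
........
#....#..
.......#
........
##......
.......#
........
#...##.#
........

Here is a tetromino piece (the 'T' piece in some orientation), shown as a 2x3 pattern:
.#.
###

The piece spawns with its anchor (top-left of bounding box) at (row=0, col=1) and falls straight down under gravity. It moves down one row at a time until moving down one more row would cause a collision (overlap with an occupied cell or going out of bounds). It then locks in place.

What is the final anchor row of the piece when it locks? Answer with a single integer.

Answer: 4

Derivation:
Spawn at (row=0, col=1). Try each row:
  row 0: fits
  row 1: fits
  row 2: fits
  row 3: fits
  row 4: fits
  row 5: blocked -> lock at row 4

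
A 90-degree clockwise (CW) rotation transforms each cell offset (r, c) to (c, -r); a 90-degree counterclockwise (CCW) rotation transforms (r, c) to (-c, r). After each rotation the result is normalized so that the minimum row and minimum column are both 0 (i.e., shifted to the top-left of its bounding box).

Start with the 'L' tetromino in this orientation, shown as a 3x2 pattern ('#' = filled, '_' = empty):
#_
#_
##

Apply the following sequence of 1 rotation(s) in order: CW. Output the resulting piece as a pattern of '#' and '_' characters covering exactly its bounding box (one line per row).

Start:
#_
#_
##
After rotation 1 (CW):
###
#__

Answer: ###
#__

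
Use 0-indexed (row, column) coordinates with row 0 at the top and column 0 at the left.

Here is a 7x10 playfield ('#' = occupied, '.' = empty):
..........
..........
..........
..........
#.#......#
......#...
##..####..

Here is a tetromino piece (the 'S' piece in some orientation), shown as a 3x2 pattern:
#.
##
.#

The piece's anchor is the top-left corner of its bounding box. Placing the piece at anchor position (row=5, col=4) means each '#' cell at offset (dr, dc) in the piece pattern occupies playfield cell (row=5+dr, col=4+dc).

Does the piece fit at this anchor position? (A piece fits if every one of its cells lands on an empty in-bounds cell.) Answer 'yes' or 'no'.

Answer: no

Derivation:
Check each piece cell at anchor (5, 4):
  offset (0,0) -> (5,4): empty -> OK
  offset (1,0) -> (6,4): occupied ('#') -> FAIL
  offset (1,1) -> (6,5): occupied ('#') -> FAIL
  offset (2,1) -> (7,5): out of bounds -> FAIL
All cells valid: no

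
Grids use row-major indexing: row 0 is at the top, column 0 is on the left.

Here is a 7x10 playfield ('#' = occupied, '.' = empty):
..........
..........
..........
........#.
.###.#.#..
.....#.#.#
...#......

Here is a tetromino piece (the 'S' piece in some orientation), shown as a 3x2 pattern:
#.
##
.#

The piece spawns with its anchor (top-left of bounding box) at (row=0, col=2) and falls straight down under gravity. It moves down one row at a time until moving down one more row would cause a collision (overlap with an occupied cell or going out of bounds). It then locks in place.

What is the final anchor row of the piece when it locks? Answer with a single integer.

Answer: 1

Derivation:
Spawn at (row=0, col=2). Try each row:
  row 0: fits
  row 1: fits
  row 2: blocked -> lock at row 1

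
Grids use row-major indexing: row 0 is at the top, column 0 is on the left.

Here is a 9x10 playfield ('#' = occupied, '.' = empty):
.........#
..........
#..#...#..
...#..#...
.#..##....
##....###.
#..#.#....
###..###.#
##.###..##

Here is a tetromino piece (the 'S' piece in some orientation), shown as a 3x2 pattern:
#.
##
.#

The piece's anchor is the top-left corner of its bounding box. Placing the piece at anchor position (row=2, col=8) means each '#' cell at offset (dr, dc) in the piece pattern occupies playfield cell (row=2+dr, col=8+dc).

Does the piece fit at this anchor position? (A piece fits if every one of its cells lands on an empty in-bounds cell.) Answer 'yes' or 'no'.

Answer: yes

Derivation:
Check each piece cell at anchor (2, 8):
  offset (0,0) -> (2,8): empty -> OK
  offset (1,0) -> (3,8): empty -> OK
  offset (1,1) -> (3,9): empty -> OK
  offset (2,1) -> (4,9): empty -> OK
All cells valid: yes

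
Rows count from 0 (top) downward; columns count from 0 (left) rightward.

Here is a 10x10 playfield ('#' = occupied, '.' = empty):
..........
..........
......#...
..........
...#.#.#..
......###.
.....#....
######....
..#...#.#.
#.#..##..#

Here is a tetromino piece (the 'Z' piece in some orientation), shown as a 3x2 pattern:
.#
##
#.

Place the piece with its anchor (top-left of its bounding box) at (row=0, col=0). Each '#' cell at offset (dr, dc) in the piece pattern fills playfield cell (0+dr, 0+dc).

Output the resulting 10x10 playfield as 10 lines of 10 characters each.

Answer: .#........
##........
#.....#...
..........
...#.#.#..
......###.
.....#....
######....
..#...#.#.
#.#..##..#

Derivation:
Fill (0+0,0+1) = (0,1)
Fill (0+1,0+0) = (1,0)
Fill (0+1,0+1) = (1,1)
Fill (0+2,0+0) = (2,0)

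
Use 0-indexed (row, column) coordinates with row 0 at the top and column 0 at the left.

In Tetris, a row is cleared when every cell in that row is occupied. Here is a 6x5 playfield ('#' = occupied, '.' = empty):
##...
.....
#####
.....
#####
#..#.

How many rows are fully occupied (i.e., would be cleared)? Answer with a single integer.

Check each row:
  row 0: 3 empty cells -> not full
  row 1: 5 empty cells -> not full
  row 2: 0 empty cells -> FULL (clear)
  row 3: 5 empty cells -> not full
  row 4: 0 empty cells -> FULL (clear)
  row 5: 3 empty cells -> not full
Total rows cleared: 2

Answer: 2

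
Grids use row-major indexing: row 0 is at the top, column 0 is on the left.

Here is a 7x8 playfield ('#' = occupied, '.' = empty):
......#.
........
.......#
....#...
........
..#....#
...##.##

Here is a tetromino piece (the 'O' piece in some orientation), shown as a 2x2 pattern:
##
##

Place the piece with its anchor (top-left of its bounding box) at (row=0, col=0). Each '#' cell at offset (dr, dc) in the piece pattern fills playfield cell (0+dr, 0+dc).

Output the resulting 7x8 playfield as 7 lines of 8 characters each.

Fill (0+0,0+0) = (0,0)
Fill (0+0,0+1) = (0,1)
Fill (0+1,0+0) = (1,0)
Fill (0+1,0+1) = (1,1)

Answer: ##....#.
##......
.......#
....#...
........
..#....#
...##.##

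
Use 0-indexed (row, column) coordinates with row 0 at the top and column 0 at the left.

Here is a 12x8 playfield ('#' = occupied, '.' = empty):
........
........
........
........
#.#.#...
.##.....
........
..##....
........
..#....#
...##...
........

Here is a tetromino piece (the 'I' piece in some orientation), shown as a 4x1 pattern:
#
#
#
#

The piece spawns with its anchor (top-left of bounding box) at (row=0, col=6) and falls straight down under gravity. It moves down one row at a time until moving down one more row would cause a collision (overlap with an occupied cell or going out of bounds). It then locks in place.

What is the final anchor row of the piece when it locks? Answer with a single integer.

Spawn at (row=0, col=6). Try each row:
  row 0: fits
  row 1: fits
  row 2: fits
  row 3: fits
  row 4: fits
  row 5: fits
  row 6: fits
  row 7: fits
  row 8: fits
  row 9: blocked -> lock at row 8

Answer: 8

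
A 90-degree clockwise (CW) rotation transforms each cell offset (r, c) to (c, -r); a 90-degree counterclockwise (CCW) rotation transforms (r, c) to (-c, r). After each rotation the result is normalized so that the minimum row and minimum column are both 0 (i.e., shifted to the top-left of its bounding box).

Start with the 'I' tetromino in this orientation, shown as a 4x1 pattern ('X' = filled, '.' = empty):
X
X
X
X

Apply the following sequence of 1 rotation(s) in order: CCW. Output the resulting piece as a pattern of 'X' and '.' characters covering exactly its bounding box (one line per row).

Start:
X
X
X
X
After rotation 1 (CCW):
XXXX

Answer: XXXX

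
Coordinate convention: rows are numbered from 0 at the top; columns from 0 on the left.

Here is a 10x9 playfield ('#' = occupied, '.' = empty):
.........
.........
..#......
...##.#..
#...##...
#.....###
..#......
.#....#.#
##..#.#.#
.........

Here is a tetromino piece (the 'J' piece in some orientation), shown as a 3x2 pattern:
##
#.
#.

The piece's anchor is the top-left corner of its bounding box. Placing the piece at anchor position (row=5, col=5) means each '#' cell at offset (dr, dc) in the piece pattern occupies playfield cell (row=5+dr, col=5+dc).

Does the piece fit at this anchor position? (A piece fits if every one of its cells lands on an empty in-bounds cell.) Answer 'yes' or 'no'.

Answer: no

Derivation:
Check each piece cell at anchor (5, 5):
  offset (0,0) -> (5,5): empty -> OK
  offset (0,1) -> (5,6): occupied ('#') -> FAIL
  offset (1,0) -> (6,5): empty -> OK
  offset (2,0) -> (7,5): empty -> OK
All cells valid: no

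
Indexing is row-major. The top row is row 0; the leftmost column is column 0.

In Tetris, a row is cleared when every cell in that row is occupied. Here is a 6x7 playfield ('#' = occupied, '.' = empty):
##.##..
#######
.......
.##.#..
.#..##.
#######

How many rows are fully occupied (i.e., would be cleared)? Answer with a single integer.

Check each row:
  row 0: 3 empty cells -> not full
  row 1: 0 empty cells -> FULL (clear)
  row 2: 7 empty cells -> not full
  row 3: 4 empty cells -> not full
  row 4: 4 empty cells -> not full
  row 5: 0 empty cells -> FULL (clear)
Total rows cleared: 2

Answer: 2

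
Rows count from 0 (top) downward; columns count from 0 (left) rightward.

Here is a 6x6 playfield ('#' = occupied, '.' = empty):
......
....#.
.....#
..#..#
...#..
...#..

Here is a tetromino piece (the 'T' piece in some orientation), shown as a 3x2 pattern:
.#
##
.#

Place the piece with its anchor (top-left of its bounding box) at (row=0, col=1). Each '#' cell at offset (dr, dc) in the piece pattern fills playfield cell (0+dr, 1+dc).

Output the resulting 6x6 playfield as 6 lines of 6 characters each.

Answer: ..#...
.##.#.
..#..#
..#..#
...#..
...#..

Derivation:
Fill (0+0,1+1) = (0,2)
Fill (0+1,1+0) = (1,1)
Fill (0+1,1+1) = (1,2)
Fill (0+2,1+1) = (2,2)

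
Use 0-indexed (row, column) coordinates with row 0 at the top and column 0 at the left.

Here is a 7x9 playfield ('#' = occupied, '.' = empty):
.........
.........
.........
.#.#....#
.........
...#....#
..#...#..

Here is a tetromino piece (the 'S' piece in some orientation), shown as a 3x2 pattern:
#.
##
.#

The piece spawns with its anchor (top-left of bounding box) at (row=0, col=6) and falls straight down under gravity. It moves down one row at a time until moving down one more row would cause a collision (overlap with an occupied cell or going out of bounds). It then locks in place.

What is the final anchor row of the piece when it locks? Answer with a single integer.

Spawn at (row=0, col=6). Try each row:
  row 0: fits
  row 1: fits
  row 2: fits
  row 3: fits
  row 4: fits
  row 5: blocked -> lock at row 4

Answer: 4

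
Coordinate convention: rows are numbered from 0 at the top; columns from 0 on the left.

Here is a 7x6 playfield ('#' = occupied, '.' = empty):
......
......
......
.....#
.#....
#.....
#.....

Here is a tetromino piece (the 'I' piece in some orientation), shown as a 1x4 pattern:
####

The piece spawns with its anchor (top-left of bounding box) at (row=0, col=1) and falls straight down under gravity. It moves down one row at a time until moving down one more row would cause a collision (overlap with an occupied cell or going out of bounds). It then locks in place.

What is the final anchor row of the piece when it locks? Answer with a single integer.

Spawn at (row=0, col=1). Try each row:
  row 0: fits
  row 1: fits
  row 2: fits
  row 3: fits
  row 4: blocked -> lock at row 3

Answer: 3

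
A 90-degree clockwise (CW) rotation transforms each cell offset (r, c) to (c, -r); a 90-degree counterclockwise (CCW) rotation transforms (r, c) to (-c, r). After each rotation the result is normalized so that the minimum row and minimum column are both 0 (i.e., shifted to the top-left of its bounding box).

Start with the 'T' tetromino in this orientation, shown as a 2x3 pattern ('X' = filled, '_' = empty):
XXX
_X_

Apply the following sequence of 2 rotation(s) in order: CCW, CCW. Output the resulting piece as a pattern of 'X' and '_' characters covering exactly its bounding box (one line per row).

Start:
XXX
_X_
After rotation 1 (CCW):
X_
XX
X_
After rotation 2 (CCW):
_X_
XXX

Answer: _X_
XXX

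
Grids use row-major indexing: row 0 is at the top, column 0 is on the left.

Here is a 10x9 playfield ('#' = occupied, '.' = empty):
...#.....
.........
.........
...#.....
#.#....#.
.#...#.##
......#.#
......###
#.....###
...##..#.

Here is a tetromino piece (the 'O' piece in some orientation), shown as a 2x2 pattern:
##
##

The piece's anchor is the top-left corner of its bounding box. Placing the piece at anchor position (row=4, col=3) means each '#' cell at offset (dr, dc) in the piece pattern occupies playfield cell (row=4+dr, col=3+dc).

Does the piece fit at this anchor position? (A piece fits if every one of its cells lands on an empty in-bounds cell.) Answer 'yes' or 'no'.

Check each piece cell at anchor (4, 3):
  offset (0,0) -> (4,3): empty -> OK
  offset (0,1) -> (4,4): empty -> OK
  offset (1,0) -> (5,3): empty -> OK
  offset (1,1) -> (5,4): empty -> OK
All cells valid: yes

Answer: yes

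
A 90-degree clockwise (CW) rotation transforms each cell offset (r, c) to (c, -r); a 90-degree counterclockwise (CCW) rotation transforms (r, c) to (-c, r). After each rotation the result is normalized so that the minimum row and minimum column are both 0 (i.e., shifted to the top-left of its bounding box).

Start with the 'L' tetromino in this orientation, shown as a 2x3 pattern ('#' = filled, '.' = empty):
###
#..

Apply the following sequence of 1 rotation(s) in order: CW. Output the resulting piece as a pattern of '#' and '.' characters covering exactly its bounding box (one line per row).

Start:
###
#..
After rotation 1 (CW):
##
.#
.#

Answer: ##
.#
.#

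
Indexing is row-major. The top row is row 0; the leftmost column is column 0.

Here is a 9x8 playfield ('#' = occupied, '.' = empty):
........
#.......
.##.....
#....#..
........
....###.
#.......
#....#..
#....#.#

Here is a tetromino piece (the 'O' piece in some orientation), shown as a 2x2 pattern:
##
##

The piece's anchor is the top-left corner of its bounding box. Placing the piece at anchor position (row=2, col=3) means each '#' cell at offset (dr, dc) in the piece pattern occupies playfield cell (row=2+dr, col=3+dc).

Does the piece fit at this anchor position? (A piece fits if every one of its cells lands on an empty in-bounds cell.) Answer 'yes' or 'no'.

Answer: yes

Derivation:
Check each piece cell at anchor (2, 3):
  offset (0,0) -> (2,3): empty -> OK
  offset (0,1) -> (2,4): empty -> OK
  offset (1,0) -> (3,3): empty -> OK
  offset (1,1) -> (3,4): empty -> OK
All cells valid: yes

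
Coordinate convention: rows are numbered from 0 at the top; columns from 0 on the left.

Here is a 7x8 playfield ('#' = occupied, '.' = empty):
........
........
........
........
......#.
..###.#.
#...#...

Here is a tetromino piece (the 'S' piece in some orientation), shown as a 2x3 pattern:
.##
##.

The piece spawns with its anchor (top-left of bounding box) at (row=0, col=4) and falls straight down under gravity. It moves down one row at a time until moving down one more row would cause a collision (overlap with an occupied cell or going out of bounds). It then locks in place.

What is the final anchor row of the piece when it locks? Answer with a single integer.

Spawn at (row=0, col=4). Try each row:
  row 0: fits
  row 1: fits
  row 2: fits
  row 3: fits
  row 4: blocked -> lock at row 3

Answer: 3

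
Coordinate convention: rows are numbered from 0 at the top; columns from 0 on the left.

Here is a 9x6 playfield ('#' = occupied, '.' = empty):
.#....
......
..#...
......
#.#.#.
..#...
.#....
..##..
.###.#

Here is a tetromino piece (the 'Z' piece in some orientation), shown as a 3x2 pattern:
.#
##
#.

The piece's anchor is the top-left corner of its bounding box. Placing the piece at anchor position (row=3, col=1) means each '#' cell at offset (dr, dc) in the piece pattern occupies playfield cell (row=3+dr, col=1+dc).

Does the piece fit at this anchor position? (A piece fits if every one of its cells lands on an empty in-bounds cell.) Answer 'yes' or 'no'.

Answer: no

Derivation:
Check each piece cell at anchor (3, 1):
  offset (0,1) -> (3,2): empty -> OK
  offset (1,0) -> (4,1): empty -> OK
  offset (1,1) -> (4,2): occupied ('#') -> FAIL
  offset (2,0) -> (5,1): empty -> OK
All cells valid: no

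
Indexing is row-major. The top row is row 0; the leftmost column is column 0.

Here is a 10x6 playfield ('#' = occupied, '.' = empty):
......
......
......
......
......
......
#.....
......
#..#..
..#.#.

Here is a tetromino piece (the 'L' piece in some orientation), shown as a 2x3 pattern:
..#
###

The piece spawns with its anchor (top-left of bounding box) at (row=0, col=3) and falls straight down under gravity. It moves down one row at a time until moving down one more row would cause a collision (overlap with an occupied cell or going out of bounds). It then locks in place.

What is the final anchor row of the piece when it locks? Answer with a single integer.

Spawn at (row=0, col=3). Try each row:
  row 0: fits
  row 1: fits
  row 2: fits
  row 3: fits
  row 4: fits
  row 5: fits
  row 6: fits
  row 7: blocked -> lock at row 6

Answer: 6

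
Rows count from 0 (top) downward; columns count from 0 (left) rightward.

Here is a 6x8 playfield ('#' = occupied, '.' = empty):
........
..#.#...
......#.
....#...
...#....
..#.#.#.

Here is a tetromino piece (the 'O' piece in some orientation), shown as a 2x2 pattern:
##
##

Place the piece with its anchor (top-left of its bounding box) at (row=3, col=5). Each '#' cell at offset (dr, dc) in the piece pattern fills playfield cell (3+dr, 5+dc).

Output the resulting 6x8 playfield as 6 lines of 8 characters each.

Fill (3+0,5+0) = (3,5)
Fill (3+0,5+1) = (3,6)
Fill (3+1,5+0) = (4,5)
Fill (3+1,5+1) = (4,6)

Answer: ........
..#.#...
......#.
....###.
...#.##.
..#.#.#.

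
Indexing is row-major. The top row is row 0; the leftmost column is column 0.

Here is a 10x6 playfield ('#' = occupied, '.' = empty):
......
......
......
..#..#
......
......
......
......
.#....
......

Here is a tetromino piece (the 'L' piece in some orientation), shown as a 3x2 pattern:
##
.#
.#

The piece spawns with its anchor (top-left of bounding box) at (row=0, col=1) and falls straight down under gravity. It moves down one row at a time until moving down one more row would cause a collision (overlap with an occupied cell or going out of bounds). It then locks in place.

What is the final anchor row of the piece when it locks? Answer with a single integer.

Spawn at (row=0, col=1). Try each row:
  row 0: fits
  row 1: blocked -> lock at row 0

Answer: 0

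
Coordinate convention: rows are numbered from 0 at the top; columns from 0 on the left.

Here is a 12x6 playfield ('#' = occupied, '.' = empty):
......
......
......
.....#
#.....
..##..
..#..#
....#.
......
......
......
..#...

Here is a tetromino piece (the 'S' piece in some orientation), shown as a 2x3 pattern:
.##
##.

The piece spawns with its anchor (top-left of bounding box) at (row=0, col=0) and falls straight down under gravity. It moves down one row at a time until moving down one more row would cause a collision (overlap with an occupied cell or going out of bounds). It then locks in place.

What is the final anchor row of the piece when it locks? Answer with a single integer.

Answer: 2

Derivation:
Spawn at (row=0, col=0). Try each row:
  row 0: fits
  row 1: fits
  row 2: fits
  row 3: blocked -> lock at row 2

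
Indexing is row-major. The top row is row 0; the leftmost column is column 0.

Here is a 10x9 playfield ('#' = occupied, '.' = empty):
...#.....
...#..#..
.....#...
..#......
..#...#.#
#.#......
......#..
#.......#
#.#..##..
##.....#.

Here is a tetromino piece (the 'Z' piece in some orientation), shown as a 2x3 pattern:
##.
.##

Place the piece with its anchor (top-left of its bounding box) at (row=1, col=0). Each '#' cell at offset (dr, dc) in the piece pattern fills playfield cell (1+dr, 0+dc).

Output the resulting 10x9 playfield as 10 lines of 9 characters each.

Fill (1+0,0+0) = (1,0)
Fill (1+0,0+1) = (1,1)
Fill (1+1,0+1) = (2,1)
Fill (1+1,0+2) = (2,2)

Answer: ...#.....
##.#..#..
.##..#...
..#......
..#...#.#
#.#......
......#..
#.......#
#.#..##..
##.....#.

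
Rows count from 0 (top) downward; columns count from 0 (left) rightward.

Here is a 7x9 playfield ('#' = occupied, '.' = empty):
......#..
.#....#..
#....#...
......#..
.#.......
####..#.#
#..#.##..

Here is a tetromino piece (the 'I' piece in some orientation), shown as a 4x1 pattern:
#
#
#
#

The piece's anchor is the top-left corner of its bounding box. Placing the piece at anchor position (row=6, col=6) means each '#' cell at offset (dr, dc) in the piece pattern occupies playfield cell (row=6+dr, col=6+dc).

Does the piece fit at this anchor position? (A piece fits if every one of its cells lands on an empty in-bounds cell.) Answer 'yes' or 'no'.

Answer: no

Derivation:
Check each piece cell at anchor (6, 6):
  offset (0,0) -> (6,6): occupied ('#') -> FAIL
  offset (1,0) -> (7,6): out of bounds -> FAIL
  offset (2,0) -> (8,6): out of bounds -> FAIL
  offset (3,0) -> (9,6): out of bounds -> FAIL
All cells valid: no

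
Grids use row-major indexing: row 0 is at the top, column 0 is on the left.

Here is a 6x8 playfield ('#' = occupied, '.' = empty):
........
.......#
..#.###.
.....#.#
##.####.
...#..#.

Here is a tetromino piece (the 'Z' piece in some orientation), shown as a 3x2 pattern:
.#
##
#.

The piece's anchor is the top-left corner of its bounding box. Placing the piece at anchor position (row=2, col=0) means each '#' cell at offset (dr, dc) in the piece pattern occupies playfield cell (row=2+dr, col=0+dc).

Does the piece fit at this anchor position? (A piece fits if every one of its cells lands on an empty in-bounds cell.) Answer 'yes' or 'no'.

Answer: no

Derivation:
Check each piece cell at anchor (2, 0):
  offset (0,1) -> (2,1): empty -> OK
  offset (1,0) -> (3,0): empty -> OK
  offset (1,1) -> (3,1): empty -> OK
  offset (2,0) -> (4,0): occupied ('#') -> FAIL
All cells valid: no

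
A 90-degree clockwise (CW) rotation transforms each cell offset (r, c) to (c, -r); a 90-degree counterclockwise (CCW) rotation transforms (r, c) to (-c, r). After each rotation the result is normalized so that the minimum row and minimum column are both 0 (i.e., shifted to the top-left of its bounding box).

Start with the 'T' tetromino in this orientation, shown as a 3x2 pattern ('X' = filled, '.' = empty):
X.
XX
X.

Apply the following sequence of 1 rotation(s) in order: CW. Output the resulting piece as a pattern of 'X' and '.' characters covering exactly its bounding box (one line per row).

Start:
X.
XX
X.
After rotation 1 (CW):
XXX
.X.

Answer: XXX
.X.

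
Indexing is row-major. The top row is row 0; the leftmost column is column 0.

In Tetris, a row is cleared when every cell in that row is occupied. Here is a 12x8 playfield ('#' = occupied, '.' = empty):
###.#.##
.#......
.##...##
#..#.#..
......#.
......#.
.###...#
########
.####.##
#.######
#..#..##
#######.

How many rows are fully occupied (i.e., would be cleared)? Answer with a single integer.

Answer: 1

Derivation:
Check each row:
  row 0: 2 empty cells -> not full
  row 1: 7 empty cells -> not full
  row 2: 4 empty cells -> not full
  row 3: 5 empty cells -> not full
  row 4: 7 empty cells -> not full
  row 5: 7 empty cells -> not full
  row 6: 4 empty cells -> not full
  row 7: 0 empty cells -> FULL (clear)
  row 8: 2 empty cells -> not full
  row 9: 1 empty cell -> not full
  row 10: 4 empty cells -> not full
  row 11: 1 empty cell -> not full
Total rows cleared: 1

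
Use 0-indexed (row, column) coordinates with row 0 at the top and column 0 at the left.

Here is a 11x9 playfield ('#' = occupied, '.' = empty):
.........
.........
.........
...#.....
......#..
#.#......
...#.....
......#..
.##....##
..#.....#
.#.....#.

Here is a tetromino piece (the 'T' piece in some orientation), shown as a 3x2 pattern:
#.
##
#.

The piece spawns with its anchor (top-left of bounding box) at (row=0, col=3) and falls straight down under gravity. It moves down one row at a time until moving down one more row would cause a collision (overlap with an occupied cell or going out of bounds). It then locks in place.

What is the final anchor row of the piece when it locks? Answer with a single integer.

Spawn at (row=0, col=3). Try each row:
  row 0: fits
  row 1: blocked -> lock at row 0

Answer: 0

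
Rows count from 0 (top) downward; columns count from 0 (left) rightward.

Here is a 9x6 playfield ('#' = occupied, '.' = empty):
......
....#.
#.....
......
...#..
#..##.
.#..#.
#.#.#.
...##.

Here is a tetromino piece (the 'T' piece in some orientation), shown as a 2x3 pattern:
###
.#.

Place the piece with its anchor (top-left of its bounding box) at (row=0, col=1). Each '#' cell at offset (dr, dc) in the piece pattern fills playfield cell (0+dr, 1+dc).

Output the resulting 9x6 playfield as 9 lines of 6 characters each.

Fill (0+0,1+0) = (0,1)
Fill (0+0,1+1) = (0,2)
Fill (0+0,1+2) = (0,3)
Fill (0+1,1+1) = (1,2)

Answer: .###..
..#.#.
#.....
......
...#..
#..##.
.#..#.
#.#.#.
...##.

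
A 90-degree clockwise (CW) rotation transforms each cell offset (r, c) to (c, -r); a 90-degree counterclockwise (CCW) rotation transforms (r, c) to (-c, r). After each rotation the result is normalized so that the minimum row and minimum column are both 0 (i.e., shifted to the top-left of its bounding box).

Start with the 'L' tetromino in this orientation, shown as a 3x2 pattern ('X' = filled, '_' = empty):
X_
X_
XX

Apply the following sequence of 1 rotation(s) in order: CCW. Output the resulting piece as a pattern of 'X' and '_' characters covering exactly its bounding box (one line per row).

Start:
X_
X_
XX
After rotation 1 (CCW):
__X
XXX

Answer: __X
XXX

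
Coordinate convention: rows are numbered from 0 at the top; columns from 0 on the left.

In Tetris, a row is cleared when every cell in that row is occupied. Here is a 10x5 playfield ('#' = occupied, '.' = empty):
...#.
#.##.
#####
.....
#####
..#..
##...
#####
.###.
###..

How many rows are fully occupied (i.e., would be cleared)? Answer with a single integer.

Answer: 3

Derivation:
Check each row:
  row 0: 4 empty cells -> not full
  row 1: 2 empty cells -> not full
  row 2: 0 empty cells -> FULL (clear)
  row 3: 5 empty cells -> not full
  row 4: 0 empty cells -> FULL (clear)
  row 5: 4 empty cells -> not full
  row 6: 3 empty cells -> not full
  row 7: 0 empty cells -> FULL (clear)
  row 8: 2 empty cells -> not full
  row 9: 2 empty cells -> not full
Total rows cleared: 3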